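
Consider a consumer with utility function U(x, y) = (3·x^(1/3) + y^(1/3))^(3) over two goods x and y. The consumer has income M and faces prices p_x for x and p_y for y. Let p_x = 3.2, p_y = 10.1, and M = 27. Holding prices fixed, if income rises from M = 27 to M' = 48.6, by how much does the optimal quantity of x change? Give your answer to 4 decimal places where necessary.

Δx* = 6.0903

MRS = MU_x/MU_y = 3·(y/x)^(2/3). Set equal to p_x/p_y.
Hence y/x = ((1/3)·p_x/p_y)^(1/(2/3)), i.e. raised to the 1.5 power.
Substitute y = (y/x)·x into the budget: x* = M/(p_x + p_y·(y/x)).
Numerically y/x = 0.034321, so x* = 27/(3.2 + 10.1·0.034321) = 7.6128.
At M' = 48.6: x* = 13.7031. Change: 13.7031 − 7.6128 = 6.0903.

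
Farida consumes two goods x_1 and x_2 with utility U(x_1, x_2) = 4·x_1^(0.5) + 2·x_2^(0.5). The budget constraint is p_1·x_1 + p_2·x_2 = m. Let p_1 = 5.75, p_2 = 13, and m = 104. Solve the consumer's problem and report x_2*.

From the CES first-order condition, 2·(x_2/x_1)^(0.5) = p_1/p_2.
Hence x_2/x_1 = ((1/2)·p_1/p_2)^(1/(0.5)), i.e. raised to the 2 power.
Substitute x_2 = (x_2/x_1)·x_1 into the budget: x_1* = m/(p_1 + p_2·(x_2/x_1)).
Numerically x_2/x_1 = 0.048909, so x_1* = 104/(5.75 + 13·0.048909) = 16.2861 and x_2* = 0.048909·16.2861 = 0.7965.

x_2* = 0.7965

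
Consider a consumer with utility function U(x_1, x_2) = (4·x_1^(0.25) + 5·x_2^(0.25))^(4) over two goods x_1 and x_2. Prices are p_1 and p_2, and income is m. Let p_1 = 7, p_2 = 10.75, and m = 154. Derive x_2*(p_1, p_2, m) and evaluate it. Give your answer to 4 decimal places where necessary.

From the CES first-order condition, (4/5)·(x_2/x_1)^(0.75) = p_1/p_2.
Hence x_2/x_1 = ((5/4)·p_1/p_2)^(1/(0.75)), i.e. raised to the 4/3 power.
With the ratio pinned down, the budget gives x_1* = m/(p_1 + p_2·(x_2/x_1)) and x_2* = (x_2/x_1)·x_1*.
Numerically x_2/x_1 = 0.759975, so x_1* = 154/(7 + 10.75·0.759975) = 10.1518 and x_2* = 0.759975·10.1518 = 7.7151.

x_2* = 7.7151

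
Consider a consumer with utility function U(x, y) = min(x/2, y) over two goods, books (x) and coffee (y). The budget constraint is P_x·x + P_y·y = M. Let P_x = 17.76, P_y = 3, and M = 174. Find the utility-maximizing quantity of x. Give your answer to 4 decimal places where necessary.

x* = 9.0343

With perfect complements, no substitution: consume in ratio x:y = 2:1.
Budget: P_x·x + P_y·(1/2)·x = M, so (2·P_x + P_y)·x = 2·M.
Demand: x*(P_x,P_y,M) = 2·M/(2·P_x + P_y), y* = M/(2·P_x + P_y).
Here 2·17.76 + 3 = 38.52, giving x* = 9.0343.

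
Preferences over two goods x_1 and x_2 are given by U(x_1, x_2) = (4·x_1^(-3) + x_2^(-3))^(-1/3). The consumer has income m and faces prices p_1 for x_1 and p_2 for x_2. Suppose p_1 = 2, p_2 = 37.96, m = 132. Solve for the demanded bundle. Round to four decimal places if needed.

MU_x_1 ∝ 4·x_1^(-4), MU_x_2 ∝ x_2^(-4), so MRS = 4·(x_2/x_1)^(4) = p_1/p_2.
Solve for the ratio: x_2/x_1 = [(1/4)·p_1/p_2]^(0.25).
With the ratio pinned down, the budget gives x_1* = m/(p_1 + p_2·(x_2/x_1)) and x_2* = (x_2/x_1)·x_1*.
Numerically x_2/x_1 = 0.338775, so x_1* = 132/(2 + 37.96·0.338775) = 8.883 and x_2* = 0.338775·8.883 = 3.0093.

x_1* = 8.883, x_2* = 3.0093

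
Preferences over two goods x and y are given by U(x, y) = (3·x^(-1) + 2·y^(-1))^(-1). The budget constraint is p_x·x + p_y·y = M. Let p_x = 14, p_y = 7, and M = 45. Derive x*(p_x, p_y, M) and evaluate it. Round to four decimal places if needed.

x* = 2.0378

MRS = MU_x/MU_y = (3/2)·(y/x)^(2). Set equal to p_x/p_y.
Solve for the ratio: y/x = [(2/3)·p_x/p_y]^(0.5).
Substitute y = (y/x)·x into the budget: x* = M/(p_x + p_y·(y/x)).
Numerically y/x = 1.154701, so x* = 45/(14 + 7·1.154701) = 2.0378.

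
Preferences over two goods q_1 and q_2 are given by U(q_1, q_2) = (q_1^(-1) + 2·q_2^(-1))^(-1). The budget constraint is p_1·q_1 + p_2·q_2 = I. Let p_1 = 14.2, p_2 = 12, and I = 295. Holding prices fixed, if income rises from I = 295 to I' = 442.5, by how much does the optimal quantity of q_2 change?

MU_q_1 ∝ q_1^(-2), MU_q_2 ∝ 2·q_2^(-2), so MRS = (1/2)·(q_2/q_1)^(2) = p_1/p_2.
Hence q_2/q_1 = (2·p_1/p_2)^(1/(2)), i.e. raised to the 0.5 power.
Substitute q_2 = (q_2/q_1)·q_1 into the budget: q_1* = I/(p_1 + p_2·(q_2/q_1)).
Numerically q_2/q_1 = 1.538397, so q_1* = 295/(14.2 + 12·1.538397) = 9.0322 and q_2* = 1.538397·9.0322 = 13.8952.
At I' = 442.5: q_2* = 20.8428. Change: 20.8428 − 13.8952 = 6.9476.

Δq_2* = 6.9476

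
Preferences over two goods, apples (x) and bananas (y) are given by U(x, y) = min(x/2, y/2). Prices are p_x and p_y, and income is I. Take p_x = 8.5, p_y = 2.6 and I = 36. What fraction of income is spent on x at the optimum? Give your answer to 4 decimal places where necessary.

Leontief preferences: the optimum is at the kink where x/2 = y/2, i.e. y = x.
Budget: p_x·x + p_y·x = I, so (2·p_x + 2·p_y)·x = 2·I.
Demand: x*(p_x,p_y,I) = 2·I/(2·p_x + 2·p_y), y* = 2·I/(2·p_x + 2·p_y).
Here 2·8.5 + 2·2.6 = 22.2, giving x* = 3.2432 and y* = 3.2432.
Expenditure on x: 8.5·3.2432 = 27.5676; share = 0.7658.

share on x = 0.7658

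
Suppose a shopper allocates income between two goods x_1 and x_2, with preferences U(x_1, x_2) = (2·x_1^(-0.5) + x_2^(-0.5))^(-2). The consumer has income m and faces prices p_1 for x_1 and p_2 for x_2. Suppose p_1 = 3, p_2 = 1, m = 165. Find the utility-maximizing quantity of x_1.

From the CES first-order condition, 2·(x_2/x_1)^(1.5) = p_1/p_2.
Hence x_2/x_1 = ((1/2)·p_1/p_2)^(1/(1.5)), i.e. raised to the 2/3 power.
Substitute x_2 = (x_2/x_1)·x_1 into the budget: x_1* = m/(p_1 + p_2·(x_2/x_1)).
Numerically x_2/x_1 = 1.310371, so x_1* = 165/(3 + 1·1.310371) = 38.2798.

x_1* = 38.2798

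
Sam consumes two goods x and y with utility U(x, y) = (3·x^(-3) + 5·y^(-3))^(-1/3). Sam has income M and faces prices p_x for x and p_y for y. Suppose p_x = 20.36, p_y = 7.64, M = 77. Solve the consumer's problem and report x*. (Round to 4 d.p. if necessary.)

x* = 2.4482

MRS = MU_x/MU_y = (3/5)·(y/x)^(4). Set equal to p_x/p_y.
Solve for the ratio: y/x = [(5/3)·p_x/p_y]^(0.25).
Substitute y = (y/x)·x into the budget: x* = M/(p_x + p_y·(y/x)).
Numerically y/x = 1.451721, so x* = 77/(20.36 + 7.64·1.451721) = 2.4482.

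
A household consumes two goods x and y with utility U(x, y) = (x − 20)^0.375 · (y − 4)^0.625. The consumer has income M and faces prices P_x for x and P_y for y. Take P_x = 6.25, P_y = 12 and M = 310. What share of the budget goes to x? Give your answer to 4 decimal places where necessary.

Discretionary income = 310 − 20·6.25 − 4·12 = 137; x* = 20 + 0.375·137/6.25 = 28.22; y* = 4 + 0.625·137/12 = 11.1354.
Expenditure on x: 6.25·28.22 = 176.375; share = 0.569.

share on x = 0.569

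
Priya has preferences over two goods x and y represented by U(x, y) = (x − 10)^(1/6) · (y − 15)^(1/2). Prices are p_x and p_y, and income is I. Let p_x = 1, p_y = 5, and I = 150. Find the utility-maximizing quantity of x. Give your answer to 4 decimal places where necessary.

x* = 26.25

This is Cobb-Douglas in (x−10, y−15): tangency gives 1/6·p_y·(y−15) = 0.5·p_x·(x−10).
Substituting into the budget: x* = 10 + 0.25·(I − 10·p_x − 15·p_y)/p_x, and y* = 15 + 0.75·(…)/p_y.
Discretionary income = 150 − 10·1 − 15·5 = 65; x* = 10 + 0.25·65/1 = 26.25.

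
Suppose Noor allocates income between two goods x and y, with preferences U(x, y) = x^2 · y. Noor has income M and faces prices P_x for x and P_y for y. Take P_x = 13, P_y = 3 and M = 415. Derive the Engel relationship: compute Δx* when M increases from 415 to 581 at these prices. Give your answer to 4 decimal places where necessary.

Demand: x*(P_x,P_y,M) = 2/3·M/P_x and y* = 1/3·M/P_y.
At P_x=13, P_y=3, M=415: x* = 2/3·415/13 = 21.2821.
At M' = 581: x* = 29.7949. Change: 29.7949 − 21.2821 = 8.5128.

Δx* = 8.5128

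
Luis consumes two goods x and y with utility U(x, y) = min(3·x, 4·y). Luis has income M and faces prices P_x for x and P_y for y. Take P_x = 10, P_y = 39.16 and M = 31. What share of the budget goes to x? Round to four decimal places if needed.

With perfect complements, no substitution: consume in ratio x:y = 4:3.
Budget: P_x·x + P_y·(3/4)·x = M, so (4·P_x + 3·P_y)·x = 4·M.
Demand: x*(P_x,P_y,M) = 4·M/(4·P_x + 3·P_y), y* = 3·M/(4·P_x + 3·P_y).
Here 4·10 + 3·39.16 = 157.48, giving x* = 0.7874 and y* = 0.5906.
Expenditure on x: 10·0.7874 = 7.874; share = 0.254.

share on x = 0.254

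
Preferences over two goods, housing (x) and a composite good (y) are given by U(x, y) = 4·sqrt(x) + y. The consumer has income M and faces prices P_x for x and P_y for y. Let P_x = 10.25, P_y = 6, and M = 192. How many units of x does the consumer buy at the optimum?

MU_x = 2/√x, MU_y = 1. Tangency: 2/√x = P_x/P_y.
Solve: √x = 2·P_y/P_x, so x*(P_x,P_y) = (2·P_y/P_x)², and y* = (M − P_x·x*)/P_y.
Plugging in: x* = (2·6/10.25)² = 1.3706.

x* = 1.3706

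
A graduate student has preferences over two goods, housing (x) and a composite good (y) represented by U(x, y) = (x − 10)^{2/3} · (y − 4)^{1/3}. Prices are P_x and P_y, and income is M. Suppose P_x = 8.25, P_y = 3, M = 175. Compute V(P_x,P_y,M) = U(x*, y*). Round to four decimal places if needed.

This is Cobb-Douglas in (x−10, y−4): tangency gives 2/3·P_y·(y−4) = 1/3·P_x·(x−10).
Substituting into the budget: x* = 10 + 2/3·(M − 10·P_x − 4·P_y)/P_x, and y* = 4 + 1/3·(…)/P_y.
Discretionary income = 175 − 10·8.25 − 4·3 = 80.5; x* = 10 + 2/3·80.5/8.25 = 16.5051; y* = 4 + 1/3·80.5/3 = 12.9444.
Utility at the optimum: U(16.5051, 12.9444) = 7.2336.

V = 7.2336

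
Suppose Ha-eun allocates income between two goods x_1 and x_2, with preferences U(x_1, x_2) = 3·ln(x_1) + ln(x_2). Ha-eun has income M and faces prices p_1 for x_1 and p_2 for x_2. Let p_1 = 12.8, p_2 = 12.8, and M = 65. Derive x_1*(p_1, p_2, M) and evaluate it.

Tangency: MRS = 3·x_2/x_1 = p_1/p_2.
Rearranging, p_2·x_2 = (1/3)·p_1·x_1. Substituting into the budget gives p_1·x_1·(1 + (1/3)) = M.
Demand: x_1*(p_1,p_2,M) = 0.75·M/p_1 and x_2* = 0.25·M/p_2.
At p_1=12.8, p_2=12.8, M=65: x_1* = 0.75·65/12.8 = 3.8086.

x_1* = 3.8086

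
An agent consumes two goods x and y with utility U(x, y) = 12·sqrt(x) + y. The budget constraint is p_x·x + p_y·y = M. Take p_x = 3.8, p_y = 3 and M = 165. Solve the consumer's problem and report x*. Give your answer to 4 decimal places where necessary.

Plugging in: x* = (6·3/3.8)² = 22.4377.

x* = 22.4377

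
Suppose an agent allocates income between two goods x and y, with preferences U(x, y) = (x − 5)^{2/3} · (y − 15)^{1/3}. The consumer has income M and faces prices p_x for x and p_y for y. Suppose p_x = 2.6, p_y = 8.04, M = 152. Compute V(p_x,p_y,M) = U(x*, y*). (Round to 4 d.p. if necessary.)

V = 2.5703

This is Cobb-Douglas in (x−5, y−15): tangency gives 2/3·p_y·(y−15) = 1/3·p_x·(x−5).
After buying the subsistence bundle (5, 15), a share 2/3 of the remaining income goes to x: x* = 5 + 2/3·(M − 5p_x − 15p_y)/p_x.
Discretionary income = 152 − 5·2.6 − 15·8.04 = 18.4; x* = 5 + 2/3·18.4/2.6 = 9.7179; y* = 15 + 1/3·18.4/8.04 = 15.7629.
Utility at the optimum: U(9.7179, 15.7629) = 2.5703.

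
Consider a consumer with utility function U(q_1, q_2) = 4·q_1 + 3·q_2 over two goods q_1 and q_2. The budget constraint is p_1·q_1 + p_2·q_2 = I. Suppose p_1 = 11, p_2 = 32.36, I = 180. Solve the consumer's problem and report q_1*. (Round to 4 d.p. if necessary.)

Perfect substitutes: compare marginal utility per dollar. 4/p_1 vs 3/p_2 → 0.3636 vs 0.0927.
q_1 gives more utility per dollar, so spend all income on q_1: q_1* = I/p_1, q_2* = 0.
Numerically: q_1* = 16.3636, q_2* = 0.

q_1* = 16.3636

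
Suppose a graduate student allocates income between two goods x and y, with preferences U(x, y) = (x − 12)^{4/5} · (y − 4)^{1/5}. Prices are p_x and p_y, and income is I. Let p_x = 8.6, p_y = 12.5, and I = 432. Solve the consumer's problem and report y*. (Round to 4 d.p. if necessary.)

Let x' = x−12, y' = y−4. MRS = 4·y'/x' = p_x/p_y.
After buying the subsistence bundle (12, 4), a share 0.8 of the remaining income goes to x: x* = 12 + 0.8·(I − 12p_x − 4p_y)/p_x.
Discretionary income = 432 − 12·8.6 − 4·12.5 = 278.8; y* = 4 + 0.2·278.8/12.5 = 8.4608.

y* = 8.4608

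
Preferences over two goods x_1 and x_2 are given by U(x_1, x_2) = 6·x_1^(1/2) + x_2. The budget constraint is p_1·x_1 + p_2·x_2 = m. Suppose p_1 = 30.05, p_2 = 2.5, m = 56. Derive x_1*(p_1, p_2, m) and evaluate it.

x_1* = 0.0623

Utility is quasi-linear in x_2; the FOC for x_1 is 3/√x_1 = p_1/p_2.
Thus x_1* = (3·p_2/p_1)² — independent of m — with the rest of income spent on x_2.
Plugging in: x_1* = (3·2.5/30.05)² = 0.0623.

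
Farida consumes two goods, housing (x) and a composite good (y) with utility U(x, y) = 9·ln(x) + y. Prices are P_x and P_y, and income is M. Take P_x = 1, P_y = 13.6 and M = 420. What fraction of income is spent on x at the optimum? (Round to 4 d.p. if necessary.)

share on x = 0.2914

Set MRS = P_x/P_y: (9/x)/1 = P_x/P_y.
So x*(P_x,P_y) = 9·P_y/P_x, independent of income; and y* = (M − 9·P_y)/P_y.
At the given prices: x* = 9·13.6/1 = 122.4, and y* = 21.8824.
Expenditure on x: 1·122.4 = 122.4; share = 0.2914.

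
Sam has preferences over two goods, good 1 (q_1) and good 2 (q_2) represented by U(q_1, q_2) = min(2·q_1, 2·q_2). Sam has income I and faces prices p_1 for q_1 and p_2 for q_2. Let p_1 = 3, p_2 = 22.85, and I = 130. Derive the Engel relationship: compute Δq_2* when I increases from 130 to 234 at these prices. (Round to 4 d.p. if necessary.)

Δq_2* = 4.0232

With perfect complements, no substitution: consume in ratio q_1:q_2 = 2:2.
Budget: p_1·q_1 + p_2·q_1 = I, so (2·p_1 + 2·p_2)·q_1 = 2·I.
Demand: q_1*(p_1,p_2,I) = 2·I/(2·p_1 + 2·p_2), q_2* = 2·I/(2·p_1 + 2·p_2).
Here 2·3 + 2·22.85 = 51.7, giving q_2* = 5.029.
At I' = 234: q_2* = 9.0522. Change: 9.0522 − 5.029 = 4.0232.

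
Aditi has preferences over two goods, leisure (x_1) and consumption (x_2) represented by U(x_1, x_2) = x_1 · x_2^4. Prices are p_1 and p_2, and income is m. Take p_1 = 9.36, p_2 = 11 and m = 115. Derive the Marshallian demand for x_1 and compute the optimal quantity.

The MRS is (1/4)·x_2/x_1. Set MRS = p_1/p_2.
Rearranging, p_2·x_2 = 4·p_1·x_1. Substituting into the budget gives p_1·x_1·(1 + 4) = m.
Demand: x_1*(p_1,p_2,m) = 0.2·m/p_1 and x_2* = 0.8·m/p_2.
At p_1=9.36, p_2=11, m=115: x_1* = 0.2·115/9.36 = 2.4573.

x_1* = 2.4573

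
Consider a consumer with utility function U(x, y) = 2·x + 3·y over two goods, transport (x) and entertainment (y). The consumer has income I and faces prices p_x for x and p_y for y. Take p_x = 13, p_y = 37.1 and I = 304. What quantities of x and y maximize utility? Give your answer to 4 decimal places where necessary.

x* = 23.3846, y* = 0

Numerically: x* = 23.3846, y* = 0.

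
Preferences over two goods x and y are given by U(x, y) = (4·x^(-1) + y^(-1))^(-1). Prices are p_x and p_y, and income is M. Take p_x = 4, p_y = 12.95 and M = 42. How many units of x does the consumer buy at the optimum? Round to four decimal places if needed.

x* = 5.5273

With the ratio pinned down, the budget gives x* = M/(p_x + p_y·(y/x)) and y* = (y/x)·x*.
Numerically y/x = 0.277885, so x* = 42/(4 + 12.95·0.277885) = 5.5273.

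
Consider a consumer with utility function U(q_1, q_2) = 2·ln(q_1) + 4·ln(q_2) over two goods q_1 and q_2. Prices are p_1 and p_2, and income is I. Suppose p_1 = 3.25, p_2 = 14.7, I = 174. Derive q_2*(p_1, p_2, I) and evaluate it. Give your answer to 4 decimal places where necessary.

Tangency: MRS = (1/2)·q_2/q_1 = p_1/p_2.
So 2·p_2·q_2 = 4·p_1·q_1; combined with the budget, a share 1/3 of income goes to q_1.
Demand: q_1*(p_1,p_2,I) = 1/3·I/p_1 and q_2* = 2/3·I/p_2.
At p_1=3.25, p_2=14.7, I=174: q_2* = 2/3·174/14.7 = 7.8912.

q_2* = 7.8912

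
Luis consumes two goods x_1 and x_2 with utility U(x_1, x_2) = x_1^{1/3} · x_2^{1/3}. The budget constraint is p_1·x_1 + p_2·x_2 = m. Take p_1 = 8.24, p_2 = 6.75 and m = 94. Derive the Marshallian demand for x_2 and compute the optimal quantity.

Tangency: MRS = x_2/x_1 = p_1/p_2.
So 1/3·p_2·x_2 = 1/3·p_1·x_1; combined with the budget, a share 0.5 of income goes to x_1.
Demand: x_1*(p_1,p_2,m) = 0.5·m/p_1 and x_2* = 0.5·m/p_2.
At p_1=8.24, p_2=6.75, m=94: x_2* = 0.5·94/6.75 = 6.963.

x_2* = 6.963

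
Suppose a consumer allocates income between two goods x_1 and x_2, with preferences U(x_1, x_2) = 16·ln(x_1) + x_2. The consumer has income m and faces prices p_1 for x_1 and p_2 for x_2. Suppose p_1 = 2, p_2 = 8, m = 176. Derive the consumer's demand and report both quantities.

Set MRS = p_1/p_2: (16/x_1)/1 = p_1/p_2.
So x_1*(p_1,p_2) = 16·p_2/p_1, independent of income; and x_2* = (m − 16·p_2)/p_2.
At the given prices: x_1* = 16·8/2 = 64, and x_2* = 6.

x_1* = 64, x_2* = 6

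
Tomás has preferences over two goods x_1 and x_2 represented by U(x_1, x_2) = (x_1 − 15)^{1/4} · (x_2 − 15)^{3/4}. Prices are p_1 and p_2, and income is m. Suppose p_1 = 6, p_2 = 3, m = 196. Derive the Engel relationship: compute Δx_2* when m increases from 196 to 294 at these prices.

Let x_1' = x_1−15, x_2' = x_2−15. MRS = (1/3)·x_2'/x_1' = p_1/p_2.
Substituting into the budget: x_1* = 15 + 0.25·(m − 15·p_1 − 15·p_2)/p_1, and x_2* = 15 + 0.75·(…)/p_2.
Discretionary income = 196 − 15·6 − 15·3 = 61; x_2* = 15 + 0.75·61/3 = 30.25.
At m' = 294: x_2* = 54.75. Change: 54.75 − 30.25 = 24.5.

Δx_2* = 24.5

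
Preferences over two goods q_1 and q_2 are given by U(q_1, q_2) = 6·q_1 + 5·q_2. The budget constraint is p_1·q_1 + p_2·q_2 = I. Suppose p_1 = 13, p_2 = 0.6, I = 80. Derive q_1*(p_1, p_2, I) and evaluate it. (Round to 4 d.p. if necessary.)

q_2 gives more utility per dollar, so spend all income on q_2: q_2* = I/p_2, q_1* = 0.
Numerically: q_1* = 0, q_2* = 133.3333.

q_1* = 0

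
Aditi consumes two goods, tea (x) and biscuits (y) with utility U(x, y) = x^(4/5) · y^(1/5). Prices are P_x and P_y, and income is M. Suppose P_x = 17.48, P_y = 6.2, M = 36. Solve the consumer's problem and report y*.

Tangency: MRS = 4·y/x = P_x/P_y.
Rearranging, P_y·y = (1/4)·P_x·x. Substituting into the budget gives P_x·x·(1 + (1/4)) = M.
Demand: x*(P_x,P_y,M) = 0.8·M/P_x and y* = 0.2·M/P_y.
At P_x=17.48, P_y=6.2, M=36: y* = 0.2·36/6.2 = 1.1613.

y* = 1.1613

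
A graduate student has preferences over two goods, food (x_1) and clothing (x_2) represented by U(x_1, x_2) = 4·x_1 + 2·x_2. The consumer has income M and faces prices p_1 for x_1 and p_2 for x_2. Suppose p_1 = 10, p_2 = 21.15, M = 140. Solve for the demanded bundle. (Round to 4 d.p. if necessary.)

Linear utility — the consumer picks whichever good has higher MU/price: 4/10 = 0.4 vs 2/21.15 = 0.0946.
x_1 gives more utility per dollar, so spend all income on x_1: x_1* = M/p_1, x_2* = 0.
Numerically: x_1* = 14, x_2* = 0.

x_1* = 14, x_2* = 0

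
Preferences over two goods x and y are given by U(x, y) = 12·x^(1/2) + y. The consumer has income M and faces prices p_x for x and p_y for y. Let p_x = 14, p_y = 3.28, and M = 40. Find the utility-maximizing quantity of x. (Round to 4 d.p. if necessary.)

Utility is quasi-linear in y; the FOC for x is 6/√x = p_x/p_y.
Thus x* = (6·p_y/p_x)² — independent of M — with the rest of income spent on y.
Plugging in: x* = (6·3.28/14)² = 1.976.

x* = 1.976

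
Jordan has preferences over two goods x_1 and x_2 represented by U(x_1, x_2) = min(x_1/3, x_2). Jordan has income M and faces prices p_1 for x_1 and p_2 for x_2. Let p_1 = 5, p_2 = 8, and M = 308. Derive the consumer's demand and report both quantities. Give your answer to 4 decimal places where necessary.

x_1* = 40.1739, x_2* = 13.3913

Here 3·5 + 8 = 23, giving x_1* = 40.1739 and x_2* = 13.3913.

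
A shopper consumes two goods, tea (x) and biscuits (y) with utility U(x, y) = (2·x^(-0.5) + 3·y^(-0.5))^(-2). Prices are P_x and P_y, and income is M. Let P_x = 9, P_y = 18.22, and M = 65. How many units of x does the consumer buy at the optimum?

x* = 2.7175

From the CES first-order condition, (2/3)·(y/x)^(1.5) = P_x/P_y.
Hence y/x = ((3/2)·P_x/P_y)^(1/(1.5)), i.e. raised to the 2/3 power.
With the ratio pinned down, the budget gives x* = M/(P_x + P_y·(y/x)) and y* = (y/x)·x*.
Numerically y/x = 0.818823, so x* = 65/(9 + 18.22·0.818823) = 2.7175.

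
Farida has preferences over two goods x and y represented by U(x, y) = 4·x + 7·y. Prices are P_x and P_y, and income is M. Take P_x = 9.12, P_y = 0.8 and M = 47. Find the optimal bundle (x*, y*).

x* = 0, y* = 58.75

Perfect substitutes: compare marginal utility per dollar. 4/P_x vs 7/P_y → 0.4386 vs 8.75.
y gives more utility per dollar, so spend all income on y: y* = M/P_y, x* = 0.
Numerically: x* = 0, y* = 58.75.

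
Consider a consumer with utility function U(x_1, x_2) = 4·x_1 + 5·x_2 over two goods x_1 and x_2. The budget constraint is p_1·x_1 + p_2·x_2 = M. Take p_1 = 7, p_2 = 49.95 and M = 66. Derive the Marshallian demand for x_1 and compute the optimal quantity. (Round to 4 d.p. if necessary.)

x_1* = 9.4286

Perfect substitutes: compare marginal utility per dollar. 4/p_1 vs 5/p_2 → 0.5714 vs 0.1001.
x_1 gives more utility per dollar, so spend all income on x_1: x_1* = M/p_1, x_2* = 0.
Numerically: x_1* = 9.4286, x_2* = 0.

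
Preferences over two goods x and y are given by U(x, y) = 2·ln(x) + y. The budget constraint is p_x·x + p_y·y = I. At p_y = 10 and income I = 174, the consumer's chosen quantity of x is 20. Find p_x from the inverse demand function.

p_x = 1

MU_x = 2/x, MU_y = 1. Tangency: 2/x = p_x/p_y.
So x*(p_x,p_y) = 2·p_y/p_x, independent of income; and y* = (I − 2·p_y)/p_y.
Set x* = 20 in the demand function and solve for p_x: p_x = 1.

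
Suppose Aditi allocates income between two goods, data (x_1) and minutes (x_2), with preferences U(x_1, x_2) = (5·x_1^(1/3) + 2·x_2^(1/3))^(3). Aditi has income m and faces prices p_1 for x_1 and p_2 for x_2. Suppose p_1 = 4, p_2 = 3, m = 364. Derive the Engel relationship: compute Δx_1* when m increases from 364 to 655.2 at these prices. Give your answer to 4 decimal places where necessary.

Numerically x_2/x_1 = 0.389492, so x_1* = 364/(4 + 3·0.389492) = 70.427.
At m' = 655.2: x_1* = 126.7685. Change: 126.7685 − 70.427 = 56.3416.

Δx_1* = 56.3416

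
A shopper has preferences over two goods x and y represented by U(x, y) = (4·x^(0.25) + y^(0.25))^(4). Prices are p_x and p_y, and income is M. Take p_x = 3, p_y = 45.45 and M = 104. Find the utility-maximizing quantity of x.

MU_x ∝ 4·x^(-0.75), MU_y ∝ y^(-0.75), so MRS = 4·(y/x)^(0.75) = p_x/p_y.
Hence y/x = ((1/4)·p_x/p_y)^(1/(0.75)), i.e. raised to the 4/3 power.
Substitute y = (y/x)·x into the budget: x* = M/(p_x + p_y·(y/x)).
Numerically y/x = 0.004201, so x* = 104/(3 + 45.45·0.004201) = 32.5922.

x* = 32.5922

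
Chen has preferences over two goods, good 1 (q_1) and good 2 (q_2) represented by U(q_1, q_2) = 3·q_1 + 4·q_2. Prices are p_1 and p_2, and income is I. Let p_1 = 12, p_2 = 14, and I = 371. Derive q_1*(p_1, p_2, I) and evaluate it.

q_1* = 0

Linear utility — the consumer picks whichever good has higher MU/price: 3/12 = 0.25 vs 4/14 = 0.2857.
q_2 gives more utility per dollar, so spend all income on q_2: q_2* = I/p_2, q_1* = 0.
Numerically: q_1* = 0, q_2* = 26.5.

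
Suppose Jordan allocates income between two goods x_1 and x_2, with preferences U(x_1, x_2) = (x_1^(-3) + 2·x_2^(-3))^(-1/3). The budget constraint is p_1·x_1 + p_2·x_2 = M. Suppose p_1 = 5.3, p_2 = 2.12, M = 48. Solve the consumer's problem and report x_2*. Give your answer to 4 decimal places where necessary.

From the CES first-order condition, (1/2)·(x_2/x_1)^(4) = p_1/p_2.
Solve for the ratio: x_2/x_1 = [2·p_1/p_2]^(0.25).
Substitute x_2 = (x_2/x_1)·x_1 into the budget: x_1* = M/(p_1 + p_2·(x_2/x_1)).
Numerically x_2/x_1 = 1.495349, so x_1* = 48/(5.3 + 2.12·1.495349) = 5.667 and x_2* = 1.495349·5.667 = 8.4741.

x_2* = 8.4741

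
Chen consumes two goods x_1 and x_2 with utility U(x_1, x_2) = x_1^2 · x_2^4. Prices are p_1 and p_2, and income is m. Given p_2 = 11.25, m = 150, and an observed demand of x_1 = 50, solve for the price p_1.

p_1 = 1

The MRS is (1/2)·x_2/x_1. Set MRS = p_1/p_2.
Rearranging, p_2·x_2 = 2·p_1·x_1. Substituting into the budget gives p_1·x_1·(1 + 2) = m.
Demand: x_1*(p_1,p_2,m) = 1/3·m/p_1 and x_2* = 2/3·m/p_2.
Set x_1* = 50 in the demand function and solve for p_1: p_1 = 1.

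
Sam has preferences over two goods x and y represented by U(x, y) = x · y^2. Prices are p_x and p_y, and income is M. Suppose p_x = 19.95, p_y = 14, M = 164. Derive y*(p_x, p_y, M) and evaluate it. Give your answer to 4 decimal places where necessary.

y* = 7.8095

Demand: x*(p_x,p_y,M) = 1/3·M/p_x and y* = 2/3·M/p_y.
At p_x=19.95, p_y=14, M=164: y* = 2/3·164/14 = 7.8095.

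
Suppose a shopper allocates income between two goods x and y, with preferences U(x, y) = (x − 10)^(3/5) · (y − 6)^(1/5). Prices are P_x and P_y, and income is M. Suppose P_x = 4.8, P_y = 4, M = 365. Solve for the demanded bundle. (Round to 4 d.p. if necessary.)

x* = 55.7812, y* = 24.3125

Let x' = x−10, y' = y−6. MRS = 3·y'/x' = P_x/P_y.
Substituting into the budget: x* = 10 + 0.75·(M − 10·P_x − 6·P_y)/P_x, and y* = 6 + 0.25·(…)/P_y.
Discretionary income = 365 − 10·4.8 − 6·4 = 293; x* = 10 + 0.75·293/4.8 = 55.7812; y* = 6 + 0.25·293/4 = 24.3125.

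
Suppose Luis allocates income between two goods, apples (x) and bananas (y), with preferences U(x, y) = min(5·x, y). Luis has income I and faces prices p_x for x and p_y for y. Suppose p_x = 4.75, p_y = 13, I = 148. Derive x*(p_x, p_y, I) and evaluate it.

x* = 2.1219

Leontief preferences: the optimum is at the kink where x/1 = y/5, i.e. y = 5·x.
Budget: p_x·x + p_y·5·x = I, so (p_x + 5·p_y)·x = I.
Demand: x*(p_x,p_y,I) = I/(p_x + 5·p_y), y* = 5·I/(p_x + 5·p_y).
Here 4.75 + 5·13 = 69.75, giving x* = 2.1219.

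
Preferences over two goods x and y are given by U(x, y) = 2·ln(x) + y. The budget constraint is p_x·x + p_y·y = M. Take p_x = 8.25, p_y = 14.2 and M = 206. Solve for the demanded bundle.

Set MRS = p_x/p_y: (2/x)/1 = p_x/p_y.
So x*(p_x,p_y) = 2·p_y/p_x, independent of income; and y* = (M − 2·p_y)/p_y.
At the given prices: x* = 2·14.2/8.25 = 3.4424, and y* = 12.507.

x* = 3.4424, y* = 12.507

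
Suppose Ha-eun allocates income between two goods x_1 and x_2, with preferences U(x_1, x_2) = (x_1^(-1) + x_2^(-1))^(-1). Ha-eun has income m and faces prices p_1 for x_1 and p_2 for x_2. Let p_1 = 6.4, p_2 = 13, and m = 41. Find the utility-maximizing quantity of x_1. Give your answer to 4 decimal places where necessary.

x_1* = 2.6415

MRS = MU_x_1/MU_x_2 = (x_2/x_1)^(2). Set equal to p_1/p_2.
Solve for the ratio: x_2/x_1 = [p_1/p_2]^(0.5).
With the ratio pinned down, the budget gives x_1* = m/(p_1 + p_2·(x_2/x_1)) and x_2* = (x_2/x_1)·x_1*.
Numerically x_2/x_1 = 0.701646, so x_1* = 41/(6.4 + 13·0.701646) = 2.6415.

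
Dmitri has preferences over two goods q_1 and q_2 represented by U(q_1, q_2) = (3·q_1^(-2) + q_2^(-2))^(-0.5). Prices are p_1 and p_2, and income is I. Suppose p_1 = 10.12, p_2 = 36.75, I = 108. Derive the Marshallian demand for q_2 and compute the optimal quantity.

q_2* = 1.8248

MU_q_1 ∝ 3·q_1^(-3), MU_q_2 ∝ q_2^(-3), so MRS = 3·(q_2/q_1)^(3) = p_1/p_2.
Hence q_2/q_1 = ((1/3)·p_1/p_2)^(1/(3)), i.e. raised to the 1/3 power.
With the ratio pinned down, the budget gives q_1* = I/(p_1 + p_2·(q_2/q_1)) and q_2* = (q_2/q_1)·q_1*.
Numerically q_2/q_1 = 0.451094, so q_1* = 108/(10.12 + 36.75·0.451094) = 4.0453 and q_2* = 0.451094·4.0453 = 1.8248.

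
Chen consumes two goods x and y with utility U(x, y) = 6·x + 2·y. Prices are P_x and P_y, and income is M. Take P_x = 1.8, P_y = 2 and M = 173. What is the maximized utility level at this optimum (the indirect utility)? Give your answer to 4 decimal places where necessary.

V = 576.6667

Perfect substitutes: compare marginal utility per dollar. 6/P_x vs 2/P_y → 3.3333 vs 1.
x gives more utility per dollar, so spend all income on x: x* = M/P_x, y* = 0.
Numerically: x* = 96.1111, y* = 0.
Utility at the optimum: U(96.1111, 0) = 576.6667.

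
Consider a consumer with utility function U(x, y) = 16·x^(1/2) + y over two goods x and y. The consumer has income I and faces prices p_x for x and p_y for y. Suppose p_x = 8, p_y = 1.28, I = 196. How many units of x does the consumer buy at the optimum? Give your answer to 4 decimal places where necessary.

x* = 1.6384

Solve: √x = 8·p_y/p_x, so x*(p_x,p_y) = (8·p_y/p_x)², and y* = (I − p_x·x*)/p_y.
Plugging in: x* = (8·1.28/8)² = 1.6384.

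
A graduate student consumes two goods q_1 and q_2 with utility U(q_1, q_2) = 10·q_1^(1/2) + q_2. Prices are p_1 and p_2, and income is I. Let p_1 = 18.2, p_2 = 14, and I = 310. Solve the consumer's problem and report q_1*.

Plugging in: q_1* = (5·14/18.2)² = 14.7929.

q_1* = 14.7929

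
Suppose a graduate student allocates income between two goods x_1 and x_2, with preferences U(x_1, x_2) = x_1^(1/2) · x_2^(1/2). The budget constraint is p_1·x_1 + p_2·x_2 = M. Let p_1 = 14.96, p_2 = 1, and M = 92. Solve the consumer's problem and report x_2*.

x_2* = 46

The MRS is x_2/x_1. Set MRS = p_1/p_2.
So 0.5·p_2·x_2 = 0.5·p_1·x_1; combined with the budget, a share 0.5 of income goes to x_1.
Demand: x_1*(p_1,p_2,M) = 0.5·M/p_1 and x_2* = 0.5·M/p_2.
At p_1=14.96, p_2=1, M=92: x_2* = 0.5·92/1 = 46.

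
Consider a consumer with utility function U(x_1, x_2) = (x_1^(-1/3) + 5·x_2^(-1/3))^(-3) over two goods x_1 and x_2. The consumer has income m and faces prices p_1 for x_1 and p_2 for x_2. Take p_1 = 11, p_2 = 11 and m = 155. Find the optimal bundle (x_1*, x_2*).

MU_x_1 ∝ x_1^(-4/3), MU_x_2 ∝ 5·x_2^(-4/3), so MRS = (1/5)·(x_2/x_1)^(4/3) = p_1/p_2.
Hence x_2/x_1 = (5·p_1/p_2)^(1/(4/3)), i.e. raised to the 0.75 power.
With the ratio pinned down, the budget gives x_1* = m/(p_1 + p_2·(x_2/x_1)) and x_2* = (x_2/x_1)·x_1*.
Numerically x_2/x_1 = 3.343702, so x_1* = 155/(11 + 11·3.343702) = 3.244 and x_2* = 3.343702·3.244 = 10.8469.

x_1* = 3.244, x_2* = 10.8469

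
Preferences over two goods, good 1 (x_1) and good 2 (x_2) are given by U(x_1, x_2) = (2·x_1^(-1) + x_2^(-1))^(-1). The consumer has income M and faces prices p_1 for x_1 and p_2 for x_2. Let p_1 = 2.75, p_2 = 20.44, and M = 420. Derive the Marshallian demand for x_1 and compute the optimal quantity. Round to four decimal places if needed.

x_1* = 52.1647

MU_x_1 ∝ 2·x_1^(-2), MU_x_2 ∝ x_2^(-2), so MRS = 2·(x_2/x_1)^(2) = p_1/p_2.
Hence x_2/x_1 = ((1/2)·p_1/p_2)^(1/(2)), i.e. raised to the 0.5 power.
Substitute x_2 = (x_2/x_1)·x_1 into the budget: x_1* = M/(p_1 + p_2·(x_2/x_1)).
Numerically x_2/x_1 = 0.259365, so x_1* = 420/(2.75 + 20.44·0.259365) = 52.1647.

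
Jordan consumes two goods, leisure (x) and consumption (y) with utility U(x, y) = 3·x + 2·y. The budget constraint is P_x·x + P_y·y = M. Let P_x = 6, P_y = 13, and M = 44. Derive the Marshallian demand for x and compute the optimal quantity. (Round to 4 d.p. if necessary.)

Linear utility — the consumer picks whichever good has higher MU/price: 3/6 = 0.5 vs 2/13 = 0.1538.
x gives more utility per dollar, so spend all income on x: x* = M/P_x, y* = 0.
Numerically: x* = 7.3333, y* = 0.

x* = 7.3333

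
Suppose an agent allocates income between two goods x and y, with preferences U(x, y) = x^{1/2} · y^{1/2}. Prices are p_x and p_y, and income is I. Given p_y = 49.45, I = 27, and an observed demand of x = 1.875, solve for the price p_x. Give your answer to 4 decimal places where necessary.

p_x = 7.2

The MRS is y/x. Set MRS = p_x/p_y.
Rearranging, p_y·y = p_x·x. Substituting into the budget gives p_x·x·(1 + 1) = I.
Demand: x*(p_x,p_y,I) = 0.5·I/p_x and y* = 0.5·I/p_y.
Set x* = 1.875 in the demand function and solve for p_x: p_x = 7.2.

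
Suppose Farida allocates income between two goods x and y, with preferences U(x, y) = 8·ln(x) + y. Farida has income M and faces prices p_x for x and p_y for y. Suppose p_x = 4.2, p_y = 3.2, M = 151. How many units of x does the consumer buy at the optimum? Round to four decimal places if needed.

MU_x = 8/x, MU_y = 1. Tangency: 8/x = p_x/p_y.
So x*(p_x,p_y) = 8·p_y/p_x, independent of income; and y* = (M − 8·p_y)/p_y.
At the given prices: x* = 8·3.2/4.2 = 6.0952.

x* = 6.0952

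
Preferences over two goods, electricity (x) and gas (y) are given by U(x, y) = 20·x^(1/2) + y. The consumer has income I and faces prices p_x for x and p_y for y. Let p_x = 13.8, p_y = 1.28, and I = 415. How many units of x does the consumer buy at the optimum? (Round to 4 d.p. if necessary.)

Utility is quasi-linear in y; the FOC for x is 10/√x = p_x/p_y.
Thus x* = (10·p_y/p_x)² — independent of I — with the rest of income spent on y.
Plugging in: x* = (10·1.28/13.8)² = 0.8603.

x* = 0.8603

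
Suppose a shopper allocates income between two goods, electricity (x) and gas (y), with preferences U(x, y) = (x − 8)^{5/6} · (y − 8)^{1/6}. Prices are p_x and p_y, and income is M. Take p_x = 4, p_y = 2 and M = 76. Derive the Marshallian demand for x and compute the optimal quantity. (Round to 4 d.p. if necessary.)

x* = 13.8333

After buying the subsistence bundle (8, 8), a share 5/6 of the remaining income goes to x: x* = 8 + 5/6·(M − 8p_x − 8p_y)/p_x.
Discretionary income = 76 − 8·4 − 8·2 = 28; x* = 8 + 5/6·28/4 = 13.8333.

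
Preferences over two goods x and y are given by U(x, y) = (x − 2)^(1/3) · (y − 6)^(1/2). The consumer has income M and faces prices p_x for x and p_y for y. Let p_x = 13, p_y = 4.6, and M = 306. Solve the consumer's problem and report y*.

y* = 38.9217

This is Cobb-Douglas in (x−2, y−6): tangency gives 1/3·p_y·(y−6) = 0.5·p_x·(x−2).
After buying the subsistence bundle (2, 6), a share 0.4 of the remaining income goes to x: x* = 2 + 0.4·(M − 2p_x − 6p_y)/p_x.
Discretionary income = 306 − 2·13 − 6·4.6 = 252.4; y* = 6 + 0.6·252.4/4.6 = 38.9217.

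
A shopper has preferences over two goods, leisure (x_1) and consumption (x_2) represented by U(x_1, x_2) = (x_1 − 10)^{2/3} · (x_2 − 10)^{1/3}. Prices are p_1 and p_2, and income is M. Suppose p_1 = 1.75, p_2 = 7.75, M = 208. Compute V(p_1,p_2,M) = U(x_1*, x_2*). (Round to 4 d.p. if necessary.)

MRS = 2·(x_2−10)/(x_1−10). Tangency with p_1/p_2 gives x_2−10 = (1/2)·(p_1/p_2)·(x_1−10).
Substituting into the budget: x_1* = 10 + 2/3·(M − 10·p_1 − 10·p_2)/p_1, and x_2* = 10 + 1/3·(…)/p_2.
Discretionary income = 208 − 10·1.75 − 10·7.75 = 113; x_1* = 10 + 2/3·113/1.75 = 53.0476; x_2* = 10 + 1/3·113/7.75 = 14.8602.
Utility at the optimum: U(53.0476, 14.8602) = 20.8058.

V = 20.8058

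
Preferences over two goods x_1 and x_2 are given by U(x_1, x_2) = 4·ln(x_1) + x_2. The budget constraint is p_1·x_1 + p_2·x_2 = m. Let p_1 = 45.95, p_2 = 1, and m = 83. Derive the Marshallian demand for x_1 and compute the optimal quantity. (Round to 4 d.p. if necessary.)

x_1* = 0.0871

Set MRS = p_1/p_2: (4/x_1)/1 = p_1/p_2.
So x_1*(p_1,p_2) = 4·p_2/p_1, independent of income; and x_2* = (m − 4·p_2)/p_2.
At the given prices: x_1* = 4·1/45.95 = 0.0871.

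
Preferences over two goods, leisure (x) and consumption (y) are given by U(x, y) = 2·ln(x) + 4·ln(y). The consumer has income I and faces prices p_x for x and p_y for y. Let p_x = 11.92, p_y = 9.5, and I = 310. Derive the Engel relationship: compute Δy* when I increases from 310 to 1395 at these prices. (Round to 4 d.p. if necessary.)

Δy* = 76.1404

The MRS is (1/2)·y/x. Set MRS = p_x/p_y.
Rearranging, p_y·y = 2·p_x·x. Substituting into the budget gives p_x·x·(1 + 2) = I.
Demand: x*(p_x,p_y,I) = 1/3·I/p_x and y* = 2/3·I/p_y.
At p_x=11.92, p_y=9.5, I=310: y* = 2/3·310/9.5 = 21.7544.
At I' = 1395: y* = 97.8947. Change: 97.8947 − 21.7544 = 76.1404.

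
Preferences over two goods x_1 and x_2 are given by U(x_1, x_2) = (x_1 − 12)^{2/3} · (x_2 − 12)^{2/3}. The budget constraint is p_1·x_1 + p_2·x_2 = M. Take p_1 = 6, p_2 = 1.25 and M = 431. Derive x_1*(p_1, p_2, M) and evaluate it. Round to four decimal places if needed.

MRS = (x_2−12)/(x_1−12). Tangency with p_1/p_2 gives x_2−12 = (p_1/p_2)·(x_1−12).
After buying the subsistence bundle (12, 12), a share 0.5 of the remaining income goes to x_1: x_1* = 12 + 0.5·(M − 12p_1 − 12p_2)/p_1.
Discretionary income = 431 − 12·6 − 12·1.25 = 344; x_1* = 12 + 0.5·344/6 = 40.6667.

x_1* = 40.6667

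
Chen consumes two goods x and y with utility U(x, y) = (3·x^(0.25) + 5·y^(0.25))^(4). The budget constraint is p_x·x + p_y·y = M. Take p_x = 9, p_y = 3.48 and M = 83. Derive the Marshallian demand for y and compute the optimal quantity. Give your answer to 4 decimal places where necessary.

y* = 17.426

MRS = MU_x/MU_y = (3/5)·(y/x)^(0.75). Set equal to p_x/p_y.
Hence y/x = ((5/3)·p_x/p_y)^(1/(0.75)), i.e. raised to the 4/3 power.
With the ratio pinned down, the budget gives x* = M/(p_x + p_y·(y/x)) and y* = (y/x)·x*.
Numerically y/x = 7.014812, so x* = 83/(9 + 3.48·7.014812) = 2.4842 and y* = 7.014812·2.4842 = 17.426.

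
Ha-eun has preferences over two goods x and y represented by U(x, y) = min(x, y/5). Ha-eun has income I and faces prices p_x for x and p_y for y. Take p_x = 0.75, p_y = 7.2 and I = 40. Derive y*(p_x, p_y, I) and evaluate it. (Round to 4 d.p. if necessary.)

y* = 5.4422

With perfect complements, no substitution: consume in ratio x:y = 1:5.
Budget: p_x·x + p_y·5·x = I, so (p_x + 5·p_y)·x = I.
Demand: x*(p_x,p_y,I) = I/(p_x + 5·p_y), y* = 5·I/(p_x + 5·p_y).
Here 0.75 + 5·7.2 = 36.75, giving y* = 5.4422.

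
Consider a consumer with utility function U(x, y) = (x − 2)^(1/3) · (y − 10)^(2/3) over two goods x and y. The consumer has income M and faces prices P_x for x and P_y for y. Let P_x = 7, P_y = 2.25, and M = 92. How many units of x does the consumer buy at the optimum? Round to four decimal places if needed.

This is Cobb-Douglas in (x−2, y−10): tangency gives 1/3·P_y·(y−10) = 2/3·P_x·(x−2).
After buying the subsistence bundle (2, 10), a share 1/3 of the remaining income goes to x: x* = 2 + 1/3·(M − 2P_x − 10P_y)/P_x.
Discretionary income = 92 − 2·7 − 10·2.25 = 55.5; x* = 2 + 1/3·55.5/7 = 4.6429.

x* = 4.6429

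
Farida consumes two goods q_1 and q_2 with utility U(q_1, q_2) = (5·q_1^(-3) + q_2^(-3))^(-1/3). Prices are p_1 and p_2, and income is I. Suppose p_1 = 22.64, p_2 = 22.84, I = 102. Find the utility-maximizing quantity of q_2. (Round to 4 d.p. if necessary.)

q_2* = 1.7967

MRS = MU_q_1/MU_q_2 = 5·(q_2/q_1)^(4). Set equal to p_1/p_2.
Solve for the ratio: q_2/q_1 = [(1/5)·p_1/p_2]^(0.25).
With the ratio pinned down, the budget gives q_1* = I/(p_1 + p_2·(q_2/q_1)) and q_2* = (q_2/q_1)·q_1*.
Numerically q_2/q_1 = 0.667272, so q_1* = 102/(22.64 + 22.84·0.667272) = 2.6927 and q_2* = 0.667272·2.6927 = 1.7967.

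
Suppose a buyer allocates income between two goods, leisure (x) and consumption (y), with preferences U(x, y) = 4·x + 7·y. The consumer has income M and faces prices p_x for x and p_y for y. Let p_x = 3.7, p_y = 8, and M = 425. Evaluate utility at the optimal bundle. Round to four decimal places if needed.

Perfect substitutes: compare marginal utility per dollar. 4/p_x vs 7/p_y → 1.0811 vs 0.875.
x gives more utility per dollar, so spend all income on x: x* = M/p_x, y* = 0.
Numerically: x* = 114.8649, y* = 0.
Utility at the optimum: U(114.8649, 0) = 459.4595.

V = 459.4595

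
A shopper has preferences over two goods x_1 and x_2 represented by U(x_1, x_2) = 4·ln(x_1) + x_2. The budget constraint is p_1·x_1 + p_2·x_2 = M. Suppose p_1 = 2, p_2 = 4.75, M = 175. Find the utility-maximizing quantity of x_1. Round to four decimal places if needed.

So x_1*(p_1,p_2) = 4·p_2/p_1, independent of income; and x_2* = (M − 4·p_2)/p_2.
At the given prices: x_1* = 4·4.75/2 = 9.5.

x_1* = 9.5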